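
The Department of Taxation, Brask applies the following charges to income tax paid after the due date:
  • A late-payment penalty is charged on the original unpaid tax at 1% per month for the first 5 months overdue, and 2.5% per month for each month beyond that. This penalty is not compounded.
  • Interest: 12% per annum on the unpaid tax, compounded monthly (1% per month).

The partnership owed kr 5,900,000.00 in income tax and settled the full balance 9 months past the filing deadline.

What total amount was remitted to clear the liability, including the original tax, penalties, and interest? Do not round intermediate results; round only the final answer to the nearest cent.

Penalty, months 1–5: 5 × 1% × kr 5,900,000.00 = kr 295,000.00
Penalty, months 6–9: 4 × 2.5% × kr 5,900,000.00 = kr 590,000.00
Interest: kr 5,900,000.00 × ((1 + 0.01)^9 − 1) = kr 5,900,000.00 × 0.0936853… = kr 552,743.1088…
Total = kr 5,900,000.00 + kr 885,000.0000 + kr 552,743.1088… = kr 7,337,743.11

kr 7,337,743.11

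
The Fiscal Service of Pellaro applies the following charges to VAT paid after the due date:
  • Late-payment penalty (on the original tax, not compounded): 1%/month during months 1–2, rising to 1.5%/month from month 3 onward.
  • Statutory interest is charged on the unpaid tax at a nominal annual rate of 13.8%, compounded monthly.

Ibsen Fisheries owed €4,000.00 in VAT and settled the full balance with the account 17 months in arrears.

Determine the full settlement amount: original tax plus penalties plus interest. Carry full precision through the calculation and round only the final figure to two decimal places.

Penalty, months 1–2: 2 × 1% × €4,000.00 = €80.00
Penalty, months 3–17: 15 × 1.5% × €4,000.00 = €900.00
Interest (13.8%/yr ÷ 12 = 1.15%/month): €4,000.00 × ((1 + 0.0115)^17 − 1) = €858.2524…
Total = €4,000.00 + €980.0000 + €858.2524… = €5,838.25

€5,838.25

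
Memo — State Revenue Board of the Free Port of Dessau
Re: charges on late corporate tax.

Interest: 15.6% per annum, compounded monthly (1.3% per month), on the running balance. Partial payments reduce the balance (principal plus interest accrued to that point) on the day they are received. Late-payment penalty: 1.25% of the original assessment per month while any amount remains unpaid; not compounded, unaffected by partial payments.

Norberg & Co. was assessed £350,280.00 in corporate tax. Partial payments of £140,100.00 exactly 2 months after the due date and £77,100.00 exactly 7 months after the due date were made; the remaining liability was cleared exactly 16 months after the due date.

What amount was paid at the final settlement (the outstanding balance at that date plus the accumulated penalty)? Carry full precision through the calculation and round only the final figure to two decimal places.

Balance at month 2: £350,280.0000 × (1 + 0.013)^2 = £359,446.4773…
After £140,100.00 payment: £359,446.4773… − £140,100.00 = £219,346.4773…
Balance at month 7: £219,346.4773… × (1 + 0.013)^5 = £233,979.5443…
After £77,100.00 payment: £233,979.5443… − £77,100.00 = £156,879.5443…
Balance at month 16: £156,879.5443… × (1 + 0.013)^9 = £176,218.4299…
Penalty: 16 × 1.25% × £350,280.00 = £70,056.00
Final settlement = outstanding balance + penalty = £176,218.4299… + £70,056.00 = £246,274.43

£246,274.43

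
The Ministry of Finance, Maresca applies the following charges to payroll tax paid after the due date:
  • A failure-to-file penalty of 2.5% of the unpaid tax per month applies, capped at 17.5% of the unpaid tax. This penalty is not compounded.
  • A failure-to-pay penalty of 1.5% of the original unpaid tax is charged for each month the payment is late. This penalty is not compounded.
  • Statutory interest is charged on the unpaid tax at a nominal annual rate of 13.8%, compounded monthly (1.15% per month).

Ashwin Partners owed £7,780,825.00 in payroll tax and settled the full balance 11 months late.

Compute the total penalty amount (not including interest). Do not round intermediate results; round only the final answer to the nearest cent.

£2,645,480.50

Failure-to-file: 11 × 2.5% × £7,780,825.00 = £2,139,726.88…, capped at 17.5% × £7,780,825.00 = £1,361,644.38…
Failure-to-pay penalty = 1.5% × £7,780,825.00 × 11 mo = £1,283,836.13…
Total penalty = £1,361,644.38… + £1,283,836.13… = £2,645,480.50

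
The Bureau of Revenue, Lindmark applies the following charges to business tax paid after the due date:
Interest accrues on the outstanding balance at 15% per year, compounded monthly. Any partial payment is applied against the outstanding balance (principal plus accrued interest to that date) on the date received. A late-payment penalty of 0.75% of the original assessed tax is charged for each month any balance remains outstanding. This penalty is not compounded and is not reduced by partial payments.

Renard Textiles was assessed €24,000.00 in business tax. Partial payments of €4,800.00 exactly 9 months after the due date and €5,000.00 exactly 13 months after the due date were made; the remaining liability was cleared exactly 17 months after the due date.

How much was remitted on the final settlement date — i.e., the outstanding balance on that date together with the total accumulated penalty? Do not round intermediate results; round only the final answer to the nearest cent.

€22,147.06

Monthly rate = 15% ÷ 12 = 1.25%
Balance at month 9: €24,000.0000 × (1 + 0.0125)^9 = €26,839.0123…
After €4,800.00 payment: €26,839.0123… − €4,800.00 = €22,039.0123…
Balance at month 13: €22,039.0123… × (1 + 0.0125)^4 = €23,161.7972…
After €5,000.00 payment: €23,161.7972… − €5,000.00 = €18,161.7972…
Balance at month 17: €18,161.7972… × (1 + 0.0125)^4 = €19,087.0560…
Penalty: 17 × 0.75% × €24,000.00 = €3,060.00
Final settlement = outstanding balance + penalty = €19,087.0560… + €3,060.00 = €22,147.06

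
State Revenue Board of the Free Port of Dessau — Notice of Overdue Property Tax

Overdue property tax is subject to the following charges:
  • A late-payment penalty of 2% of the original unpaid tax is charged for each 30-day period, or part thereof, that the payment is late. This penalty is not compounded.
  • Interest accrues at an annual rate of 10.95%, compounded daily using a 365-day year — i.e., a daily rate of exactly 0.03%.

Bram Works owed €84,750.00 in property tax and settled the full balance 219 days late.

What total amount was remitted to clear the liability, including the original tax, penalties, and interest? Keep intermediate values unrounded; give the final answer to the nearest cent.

Penalty periods: ⌈219/30⌉ = 8; penalty = 8 × 2% × €84,750.00 = €13,560.00
Interest: €84,750.00 × ((1 + 0.0003)^219 − 1) = €84,750.00 × 0.06789578… = €5,754.1669…
Total = €84,750.00 + €13,560.0000 + €5,754.1669… = €104,064.17

€104,064.17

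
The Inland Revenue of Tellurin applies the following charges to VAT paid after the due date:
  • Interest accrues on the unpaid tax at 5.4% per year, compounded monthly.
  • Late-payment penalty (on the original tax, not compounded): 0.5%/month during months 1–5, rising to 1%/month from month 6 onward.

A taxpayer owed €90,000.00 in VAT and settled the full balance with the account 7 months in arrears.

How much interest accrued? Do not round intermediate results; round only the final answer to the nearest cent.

€2,873.56

Interest (5.4%/yr ÷ 12 = 0.45%/month): €90,000.00 × ((1 + 0.0045)^7 − 1) = €2,873.5608…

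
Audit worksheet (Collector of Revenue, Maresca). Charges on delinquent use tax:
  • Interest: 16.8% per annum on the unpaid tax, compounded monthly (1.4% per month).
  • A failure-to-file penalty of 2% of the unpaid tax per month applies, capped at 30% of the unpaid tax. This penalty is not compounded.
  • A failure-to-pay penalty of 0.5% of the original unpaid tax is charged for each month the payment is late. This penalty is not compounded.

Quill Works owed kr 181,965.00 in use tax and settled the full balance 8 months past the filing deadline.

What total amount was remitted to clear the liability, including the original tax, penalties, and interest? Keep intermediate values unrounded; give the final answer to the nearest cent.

kr 239,765.16

Failure-to-file: 8 × 2% × kr 181,965.00 = kr 29,114.40 (under the 30% cap)
Failure-to-pay penalty = 0.5% × kr 181,965.00 × 8 mo = kr 7,278.60
Interest: kr 181,965.00 × ((1 + 0.014)^8 − 1) = kr 181,965.00 × 0.1176444… = kr 21,407.1602…
Total = kr 181,965.00 + kr 36,393.0000 + kr 21,407.1602… = kr 239,765.16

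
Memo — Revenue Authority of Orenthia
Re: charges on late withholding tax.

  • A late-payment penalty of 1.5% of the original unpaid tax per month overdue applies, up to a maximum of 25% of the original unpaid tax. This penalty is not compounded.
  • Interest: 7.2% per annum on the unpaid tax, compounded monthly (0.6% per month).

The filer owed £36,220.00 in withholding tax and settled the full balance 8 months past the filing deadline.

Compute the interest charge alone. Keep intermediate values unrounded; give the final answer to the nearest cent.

£1,775.51

Interest: £36,220.00 × ((1 + 0.006)^8 − 1) = £36,220.00 × 0.0490202… = £1,775.5112…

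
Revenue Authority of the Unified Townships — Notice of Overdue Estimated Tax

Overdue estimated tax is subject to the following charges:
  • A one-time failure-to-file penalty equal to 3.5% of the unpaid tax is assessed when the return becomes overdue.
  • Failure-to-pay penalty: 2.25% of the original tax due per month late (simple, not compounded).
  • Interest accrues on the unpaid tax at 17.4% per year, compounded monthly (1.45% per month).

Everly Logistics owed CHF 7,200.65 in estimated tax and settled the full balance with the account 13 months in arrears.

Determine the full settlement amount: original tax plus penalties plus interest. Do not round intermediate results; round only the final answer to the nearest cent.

Failure-to-file penalty: 3.5% × CHF 7,200.65 = CHF 252.02…
Failure-to-pay penalty: 13 × 2.25% × CHF 7,200.65 = CHF 2,106.19…
Interest: CHF 7,200.65 × ((1 + 0.0145)^13 − 1) = CHF 7,200.65 × 0.2058039… = CHF 1,481.9215…
Total = CHF 7,200.65 + CHF 2,358.2129… + CHF 1,481.9215… = CHF 11,040.78

CHF 11,040.78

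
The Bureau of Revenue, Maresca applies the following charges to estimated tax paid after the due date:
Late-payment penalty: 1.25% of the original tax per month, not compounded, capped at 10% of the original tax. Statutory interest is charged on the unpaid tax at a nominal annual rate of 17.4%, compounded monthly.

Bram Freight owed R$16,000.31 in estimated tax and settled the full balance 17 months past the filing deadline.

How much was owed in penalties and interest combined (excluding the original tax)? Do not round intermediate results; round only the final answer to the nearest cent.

Penalty (uncapped): 17 × 1.25% × R$16,000.31 = R$3,400.07…; cap = 10% × R$16,000.31 = R$1,600.03… → penalty = R$1,600.03…
Interest (17.4%/yr ÷ 12 = 1.45%/month): R$16,000.31 × ((1 + 0.0145)^17 − 1) = R$4,436.5077…
Penalties + interest = R$1,600.0310 + R$4,436.5077… = R$6,036.54

R$6,036.54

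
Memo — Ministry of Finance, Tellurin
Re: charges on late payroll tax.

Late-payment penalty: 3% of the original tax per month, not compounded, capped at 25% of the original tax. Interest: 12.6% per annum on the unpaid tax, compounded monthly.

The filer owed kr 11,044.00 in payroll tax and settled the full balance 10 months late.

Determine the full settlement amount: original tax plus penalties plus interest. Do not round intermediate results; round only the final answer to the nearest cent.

Penalty (uncapped): 10 × 3% × kr 11,044.00 = kr 3,313.20; cap = 25% × kr 11,044.00 = kr 2,761.00 → penalty = kr 2,761.00
Interest (12.6%/yr ÷ 12 = 1.05%/month): kr 11,044.00 × ((1 + 0.0105)^10 − 1) = kr 1,215.9748…
Total = kr 11,044.00 + kr 2,761.0000 + kr 1,215.9748… = kr 15,020.97

kr 15,020.97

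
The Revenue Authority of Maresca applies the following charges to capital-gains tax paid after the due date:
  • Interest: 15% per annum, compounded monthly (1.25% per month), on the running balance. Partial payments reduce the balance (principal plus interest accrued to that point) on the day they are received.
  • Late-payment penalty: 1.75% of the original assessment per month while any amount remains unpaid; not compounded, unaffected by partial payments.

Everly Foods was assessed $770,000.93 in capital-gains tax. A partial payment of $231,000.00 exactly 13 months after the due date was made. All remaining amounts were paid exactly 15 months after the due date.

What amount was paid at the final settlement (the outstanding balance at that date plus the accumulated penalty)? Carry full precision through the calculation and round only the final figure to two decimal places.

Balance at month 13: $770,000.9300 × (1 + 0.0125)^13 = $904,954.3339…
After $231,000.00 payment: $904,954.3339… − $231,000.00 = $673,954.3339…
Balance at month 15: $673,954.3339… × (1 + 0.0125)^2 = $690,908.4976…
Penalty: 15 × 1.75% × $770,000.93 = $202,125.24…
Final settlement = outstanding balance + penalty = $690,908.4976… + $202,125.24… = $893,033.74

$893,033.74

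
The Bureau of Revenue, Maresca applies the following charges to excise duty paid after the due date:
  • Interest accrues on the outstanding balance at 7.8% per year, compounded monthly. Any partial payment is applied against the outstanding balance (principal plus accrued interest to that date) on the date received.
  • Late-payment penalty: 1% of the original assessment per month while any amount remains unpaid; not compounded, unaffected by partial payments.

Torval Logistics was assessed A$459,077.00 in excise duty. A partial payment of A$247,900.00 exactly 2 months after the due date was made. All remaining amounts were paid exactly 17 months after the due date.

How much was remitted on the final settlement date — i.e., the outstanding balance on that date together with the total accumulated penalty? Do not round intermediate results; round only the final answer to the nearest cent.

Monthly rate = 7.8% ÷ 12 = 0.65%
Balance at month 2: A$459,077.0000 × (1 + 0.0065)^2 = A$465,064.3970…
After A$247,900.00 payment: A$465,064.3970… − A$247,900.00 = A$217,164.3970…
Balance at month 17: A$217,164.3970… × (1 + 0.0065)^15 = A$239,328.9937…
Penalty: 17 × 1% × A$459,077.00 = A$78,043.09
Final settlement = outstanding balance + penalty = A$239,328.9937… + A$78,043.09 = A$317,372.08

A$317,372.08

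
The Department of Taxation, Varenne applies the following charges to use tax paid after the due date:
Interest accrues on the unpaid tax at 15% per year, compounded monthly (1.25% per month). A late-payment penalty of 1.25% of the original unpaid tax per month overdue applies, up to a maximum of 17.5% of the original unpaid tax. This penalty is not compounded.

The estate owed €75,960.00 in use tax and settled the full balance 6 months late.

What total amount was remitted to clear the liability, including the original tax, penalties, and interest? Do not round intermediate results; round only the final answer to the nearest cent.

Penalty: 6 × 1.25% × €75,960.00 = €5,697.00 (below the 17.5% cap of €13,293.00)
Interest: €75,960.00 × ((1 + 0.0125)^6 − 1) = €75,960.00 × 0.0773832… = €5,878.0264…
Total = €75,960.00 + €5,697.0000 + €5,878.0264… = €87,535.03

€87,535.03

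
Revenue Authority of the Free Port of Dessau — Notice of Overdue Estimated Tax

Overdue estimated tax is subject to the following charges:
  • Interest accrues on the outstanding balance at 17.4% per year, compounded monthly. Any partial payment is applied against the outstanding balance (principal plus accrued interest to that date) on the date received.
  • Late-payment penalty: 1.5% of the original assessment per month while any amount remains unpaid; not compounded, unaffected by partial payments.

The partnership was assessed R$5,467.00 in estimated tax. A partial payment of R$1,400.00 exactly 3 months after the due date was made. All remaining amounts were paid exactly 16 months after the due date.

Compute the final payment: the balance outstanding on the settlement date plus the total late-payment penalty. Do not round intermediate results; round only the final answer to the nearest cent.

Monthly rate = 17.4% ÷ 12 = 1.45%
Balance at month 3: R$5,467.0000 × (1 + 0.0145)^3 = R$5,708.2795…
After R$1,400.00 payment: R$5,708.2795… − R$1,400.00 = R$4,308.2795…
Balance at month 16: R$4,308.2795… × (1 + 0.0145)^13 = R$5,194.9400…
Penalty: 16 × 1.5% × R$5,467.00 = R$1,312.08
Final settlement = outstanding balance + penalty = R$5,194.9400… + R$1,312.08 = R$6,507.02

R$6,507.02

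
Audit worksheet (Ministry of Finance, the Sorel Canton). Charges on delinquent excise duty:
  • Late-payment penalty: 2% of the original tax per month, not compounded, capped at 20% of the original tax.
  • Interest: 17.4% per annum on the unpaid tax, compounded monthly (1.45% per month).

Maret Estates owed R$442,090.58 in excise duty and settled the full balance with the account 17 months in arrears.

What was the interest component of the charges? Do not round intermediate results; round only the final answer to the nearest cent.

Interest: R$442,090.58 × ((1 + 0.0145)^17 − 1) = R$442,090.58 × 0.2772764… = R$122,581.2655…

R$122,581.27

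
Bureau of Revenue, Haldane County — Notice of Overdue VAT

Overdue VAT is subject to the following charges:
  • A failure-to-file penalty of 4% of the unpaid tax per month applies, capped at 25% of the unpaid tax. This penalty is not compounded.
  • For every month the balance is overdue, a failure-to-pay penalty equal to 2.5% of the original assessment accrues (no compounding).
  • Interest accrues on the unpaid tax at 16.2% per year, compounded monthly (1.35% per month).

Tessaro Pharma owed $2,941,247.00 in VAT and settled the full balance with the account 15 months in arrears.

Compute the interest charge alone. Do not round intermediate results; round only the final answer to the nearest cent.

Interest: $2,941,247.00 × ((1 + 0.0135)^15 − 1) = $2,941,247.00 × 0.2228024… = $655,316.9982…

$655,317.00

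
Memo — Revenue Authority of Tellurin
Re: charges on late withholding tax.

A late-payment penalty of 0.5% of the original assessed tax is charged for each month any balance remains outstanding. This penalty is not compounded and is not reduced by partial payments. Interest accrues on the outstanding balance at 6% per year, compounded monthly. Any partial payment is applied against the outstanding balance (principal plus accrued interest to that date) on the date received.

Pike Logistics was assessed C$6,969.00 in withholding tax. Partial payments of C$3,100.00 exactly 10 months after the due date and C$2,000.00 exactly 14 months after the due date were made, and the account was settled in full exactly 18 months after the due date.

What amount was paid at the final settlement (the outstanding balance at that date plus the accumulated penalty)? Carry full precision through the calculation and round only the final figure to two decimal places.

Monthly rate = 6% ÷ 12 = 0.5%
Balance at month 10: C$6,969.0000 × (1 + 0.005)^10 = C$7,325.3956…
After C$3,100.00 payment: C$7,325.3956… − C$3,100.00 = C$4,225.3956…
Balance at month 14: C$4,225.3956… × (1 + 0.005)^4 = C$4,310.5394…
After C$2,000.00 payment: C$4,310.5394… − C$2,000.00 = C$2,310.5394…
Balance at month 18: C$2,310.5394… × (1 + 0.005)^4 = C$2,357.0979…
Penalty: 18 × 0.5% × C$6,969.00 = C$627.21
Final settlement = outstanding balance + penalty = C$2,357.0979… + C$627.21 = C$2,984.31

C$2,984.31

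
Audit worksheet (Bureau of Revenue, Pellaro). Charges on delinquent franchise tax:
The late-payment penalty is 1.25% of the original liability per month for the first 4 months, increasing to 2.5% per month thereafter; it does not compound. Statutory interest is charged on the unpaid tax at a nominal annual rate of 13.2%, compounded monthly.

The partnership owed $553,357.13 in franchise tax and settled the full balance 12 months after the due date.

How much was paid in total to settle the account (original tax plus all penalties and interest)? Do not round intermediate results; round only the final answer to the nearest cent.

$769,324.78

Penalty, months 1–4: 4 × 1.25% × $553,357.13 = $27,667.86…
Penalty, months 5–12: 8 × 2.5% × $553,357.13 = $110,671.43…
Interest (13.2%/yr ÷ 12 = 1.1%/month): $553,357.13 × ((1 + 0.011)^12 − 1) = $77,628.3671…
Total = $553,357.13 + $138,339.2825 + $77,628.3671… = $769,324.78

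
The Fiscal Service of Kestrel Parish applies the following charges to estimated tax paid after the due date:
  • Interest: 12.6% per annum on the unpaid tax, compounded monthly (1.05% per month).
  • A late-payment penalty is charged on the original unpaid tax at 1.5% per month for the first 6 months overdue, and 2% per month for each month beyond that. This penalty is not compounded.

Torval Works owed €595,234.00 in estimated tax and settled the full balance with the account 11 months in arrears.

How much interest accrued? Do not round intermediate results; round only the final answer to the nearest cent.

Interest: €595,234.00 × ((1 + 0.0105)^11 − 1) = €595,234.00 × 0.1217588… = €72,474.9948…

€72,474.99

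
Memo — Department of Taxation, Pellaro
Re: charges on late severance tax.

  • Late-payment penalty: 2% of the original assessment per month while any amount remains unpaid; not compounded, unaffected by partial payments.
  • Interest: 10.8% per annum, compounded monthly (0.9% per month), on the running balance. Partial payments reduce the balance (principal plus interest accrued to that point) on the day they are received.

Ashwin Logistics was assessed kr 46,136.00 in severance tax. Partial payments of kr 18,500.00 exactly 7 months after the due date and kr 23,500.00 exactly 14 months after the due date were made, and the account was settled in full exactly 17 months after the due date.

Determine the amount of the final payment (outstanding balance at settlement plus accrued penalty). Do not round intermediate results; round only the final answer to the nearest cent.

Balance at month 7: kr 46,136.0000 × (1 + 0.009)^7 = kr 49,122.2331…
After kr 18,500.00 payment: kr 49,122.2331… − kr 18,500.00 = kr 30,622.2331…
Balance at month 14: kr 30,622.2331… × (1 + 0.009)^7 = kr 32,604.3107…
After kr 23,500.00 payment: kr 32,604.3107… − kr 23,500.00 = kr 9,104.3107…
Balance at month 17: kr 9,104.3107… × (1 + 0.009)^3 = kr 9,352.3460…
Penalty: 17 × 2% × kr 46,136.00 = kr 15,686.24
Final settlement = outstanding balance + penalty = kr 9,352.3460… + kr 15,686.24 = kr 25,038.59

kr 25,038.59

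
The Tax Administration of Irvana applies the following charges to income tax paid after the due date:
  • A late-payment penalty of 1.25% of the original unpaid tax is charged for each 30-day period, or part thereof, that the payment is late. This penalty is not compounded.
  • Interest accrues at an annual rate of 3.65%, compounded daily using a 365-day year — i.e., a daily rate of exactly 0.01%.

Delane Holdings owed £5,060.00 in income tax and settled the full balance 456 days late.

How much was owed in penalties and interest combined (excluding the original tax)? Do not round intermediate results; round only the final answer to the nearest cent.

£1,248.07

Penalty periods: ⌈456/30⌉ = 16; penalty = 16 × 1.25% × £5,060.00 = £1,012.00
Interest: £5,060.00 × ((1 + 0.0001)^456 − 1) = £5,060.00 × 0.04665328… = £236.0656…
Penalties + interest = £1,012.0000 + £236.0656… = £1,248.07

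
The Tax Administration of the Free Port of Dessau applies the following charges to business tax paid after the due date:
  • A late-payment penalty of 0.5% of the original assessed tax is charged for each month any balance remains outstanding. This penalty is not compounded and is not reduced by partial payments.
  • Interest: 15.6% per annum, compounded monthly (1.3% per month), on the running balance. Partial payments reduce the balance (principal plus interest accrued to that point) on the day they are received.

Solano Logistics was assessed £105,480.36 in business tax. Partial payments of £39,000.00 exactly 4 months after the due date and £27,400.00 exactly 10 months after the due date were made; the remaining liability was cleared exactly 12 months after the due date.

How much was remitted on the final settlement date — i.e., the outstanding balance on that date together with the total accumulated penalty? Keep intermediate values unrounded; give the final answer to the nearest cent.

£58,130.70

Balance at month 4: £105,480.3600 × (1 + 0.013)^4 = £111,073.2258…
After £39,000.00 payment: £111,073.2258… − £39,000.00 = £72,073.2258…
Balance at month 10: £72,073.2258… × (1 + 0.013)^6 = £77,880.8410…
After £27,400.00 payment: £77,880.8410… − £27,400.00 = £50,480.8410…
Balance at month 12: £50,480.8410… × (1 + 0.013)^2 = £51,801.8741…
Penalty: 12 × 0.5% × £105,480.36 = £6,328.82…
Final settlement = outstanding balance + penalty = £51,801.8741… + £6,328.82… = £58,130.70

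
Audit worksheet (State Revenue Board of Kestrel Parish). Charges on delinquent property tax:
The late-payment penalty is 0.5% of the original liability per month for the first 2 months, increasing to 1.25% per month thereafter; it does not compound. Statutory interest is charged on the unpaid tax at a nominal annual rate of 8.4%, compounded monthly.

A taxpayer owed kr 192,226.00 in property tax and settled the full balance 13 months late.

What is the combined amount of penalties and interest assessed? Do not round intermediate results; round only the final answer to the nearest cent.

kr 46,599.78

Penalty, months 1–2: 2 × 0.5% × kr 192,226.00 = kr 1,922.26
Penalty, months 3–13: 11 × 1.25% × kr 192,226.00 = kr 26,431.08…
Interest (8.4%/yr ÷ 12 = 0.7%/month): kr 192,226.00 × ((1 + 0.007)^13 − 1) = kr 18,246.4450…
Penalties + interest = kr 28,353.3350 + kr 18,246.4450… = kr 46,599.78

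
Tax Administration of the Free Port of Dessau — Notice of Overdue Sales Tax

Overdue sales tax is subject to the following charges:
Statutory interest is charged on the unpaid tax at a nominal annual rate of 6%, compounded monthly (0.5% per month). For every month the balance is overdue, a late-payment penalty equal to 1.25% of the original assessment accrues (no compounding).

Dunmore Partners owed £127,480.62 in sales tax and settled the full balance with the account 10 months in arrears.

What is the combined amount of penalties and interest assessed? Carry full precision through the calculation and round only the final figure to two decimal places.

£22,454.45

Late-payment penalty: 10 × 1.25% × £127,480.62 = £15,935.08…
Interest: £127,480.62 × ((1 + 0.005)^10 − 1) = £127,480.62 × 0.0511401… = £6,519.3757…
Penalties + interest = £15,935.0775 + £6,519.3757… = £22,454.45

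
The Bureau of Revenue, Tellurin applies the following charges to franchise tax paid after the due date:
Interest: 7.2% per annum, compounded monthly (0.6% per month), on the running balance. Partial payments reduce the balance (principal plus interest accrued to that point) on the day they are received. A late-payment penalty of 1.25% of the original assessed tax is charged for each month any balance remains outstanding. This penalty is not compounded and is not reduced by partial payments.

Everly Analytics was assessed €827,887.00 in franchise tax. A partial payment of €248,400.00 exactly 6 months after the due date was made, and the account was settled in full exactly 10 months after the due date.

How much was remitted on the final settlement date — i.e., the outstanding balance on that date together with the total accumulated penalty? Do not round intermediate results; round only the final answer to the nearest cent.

Balance at month 6: €827,887.0000 × (1 + 0.006)^6 = €858,141.5836…
After €248,400.00 payment: €858,141.5836… − €248,400.00 = €609,741.5836…
Balance at month 10: €609,741.5836… × (1 + 0.006)^4 = €624,507.6134…
Penalty: 10 × 1.25% × €827,887.00 = €103,485.88…
Final settlement = outstanding balance + penalty = €624,507.6134… + €103,485.88… = €727,993.49

€727,993.49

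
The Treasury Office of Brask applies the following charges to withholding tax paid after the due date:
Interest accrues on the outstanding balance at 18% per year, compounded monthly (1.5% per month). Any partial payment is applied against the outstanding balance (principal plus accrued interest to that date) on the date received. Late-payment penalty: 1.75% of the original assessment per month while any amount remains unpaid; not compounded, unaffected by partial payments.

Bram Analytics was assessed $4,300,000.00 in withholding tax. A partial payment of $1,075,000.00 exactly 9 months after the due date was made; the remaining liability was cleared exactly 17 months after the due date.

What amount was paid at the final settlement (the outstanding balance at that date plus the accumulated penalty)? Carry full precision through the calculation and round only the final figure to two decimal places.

$5,606,757.89

Balance at month 9: $4,300,000.0000 × (1 + 0.015)^9 = $4,916,576.8942…
After $1,075,000.00 payment: $4,916,576.8942… − $1,075,000.00 = $3,841,576.8942…
Balance at month 17: $3,841,576.8942… × (1 + 0.015)^8 = $4,327,507.8921…
Penalty: 17 × 1.75% × $4,300,000.00 = $1,279,250.00
Final settlement = outstanding balance + penalty = $4,327,507.8921… + $1,279,250.00 = $5,606,757.89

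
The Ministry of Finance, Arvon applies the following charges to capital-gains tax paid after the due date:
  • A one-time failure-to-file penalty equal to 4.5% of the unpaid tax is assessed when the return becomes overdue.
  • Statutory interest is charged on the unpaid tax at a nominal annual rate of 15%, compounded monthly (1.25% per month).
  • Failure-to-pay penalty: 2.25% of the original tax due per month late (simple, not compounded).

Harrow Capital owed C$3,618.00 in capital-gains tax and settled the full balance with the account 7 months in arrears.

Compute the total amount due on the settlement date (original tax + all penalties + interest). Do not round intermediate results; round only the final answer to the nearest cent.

Failure-to-file penalty: 4.5% × C$3,618.00 = C$162.81
Failure-to-pay penalty = 2.25% × C$3,618.00 × 7 mo = C$569.84…
Interest: C$3,618.00 × ((1 + 0.0125)^7 − 1) = C$3,618.00 × 0.0908505… = C$328.6970…
Total = C$3,618.00 + C$732.6450 + C$328.6970… = C$4,679.34

C$4,679.34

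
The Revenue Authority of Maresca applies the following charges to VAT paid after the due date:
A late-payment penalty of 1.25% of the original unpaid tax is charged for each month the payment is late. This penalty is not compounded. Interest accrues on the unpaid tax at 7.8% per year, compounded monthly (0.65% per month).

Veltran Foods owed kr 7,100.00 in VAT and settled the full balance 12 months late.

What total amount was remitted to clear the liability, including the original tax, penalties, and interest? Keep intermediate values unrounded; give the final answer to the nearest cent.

kr 8,739.03

Late-payment penalty = 1.25% × kr 7,100.00 × 12 mo = kr 1,065.00
Interest: kr 7,100.00 × ((1 + 0.0065)^12 − 1) = kr 7,100.00 × 0.0808498… = kr 574.0337…
Total = kr 7,100.00 + kr 1,065.0000 + kr 574.0337… = kr 8,739.03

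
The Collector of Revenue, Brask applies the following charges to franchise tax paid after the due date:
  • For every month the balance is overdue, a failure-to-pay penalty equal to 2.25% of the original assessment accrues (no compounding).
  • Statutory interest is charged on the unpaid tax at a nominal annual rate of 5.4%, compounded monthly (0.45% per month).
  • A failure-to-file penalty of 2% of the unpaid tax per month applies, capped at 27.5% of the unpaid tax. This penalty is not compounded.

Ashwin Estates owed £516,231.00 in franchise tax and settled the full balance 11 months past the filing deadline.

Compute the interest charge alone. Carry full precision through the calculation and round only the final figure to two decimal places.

£26,136.22

Interest: £516,231.00 × ((1 + 0.0045)^11 − 1) = £516,231.00 × 0.0506289… = £26,136.2189…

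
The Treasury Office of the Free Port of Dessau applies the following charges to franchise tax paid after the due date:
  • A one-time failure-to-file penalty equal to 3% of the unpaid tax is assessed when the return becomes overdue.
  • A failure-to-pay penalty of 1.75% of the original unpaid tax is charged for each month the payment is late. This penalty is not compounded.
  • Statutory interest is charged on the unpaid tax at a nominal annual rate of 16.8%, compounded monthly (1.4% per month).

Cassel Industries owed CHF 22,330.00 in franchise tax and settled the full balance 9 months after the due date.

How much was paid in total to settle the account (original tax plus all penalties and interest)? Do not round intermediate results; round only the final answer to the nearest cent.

Failure-to-file penalty: 3% × CHF 22,330.00 = CHF 669.90
Failure-to-pay penalty: 9 × 1.75% × CHF 22,330.00 = CHF 3,516.98…
Interest: CHF 22,330.00 × ((1 + 0.014)^9 − 1) = CHF 22,330.00 × 0.1332914… = CHF 2,976.3971…
Total = CHF 22,330.00 + CHF 4,186.8750 + CHF 2,976.3971… = CHF 29,493.27

CHF 29,493.27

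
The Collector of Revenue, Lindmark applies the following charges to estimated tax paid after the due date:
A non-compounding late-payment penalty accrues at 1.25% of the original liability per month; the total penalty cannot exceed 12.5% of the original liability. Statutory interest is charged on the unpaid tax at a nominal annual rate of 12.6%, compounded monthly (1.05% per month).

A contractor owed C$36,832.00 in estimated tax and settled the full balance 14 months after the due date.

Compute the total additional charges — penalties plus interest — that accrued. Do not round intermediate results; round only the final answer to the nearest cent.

C$10,403.81

Penalty (uncapped): 14 × 1.25% × C$36,832.00 = C$6,445.60; cap = 12.5% × C$36,832.00 = C$4,604.00 → penalty = C$4,604.00
Interest: C$36,832.00 × ((1 + 0.0105)^14 − 1) = C$36,832.00 × 0.1574666… = C$5,799.8081…
Penalties + interest = C$4,604.0000 + C$5,799.8081… = C$10,403.81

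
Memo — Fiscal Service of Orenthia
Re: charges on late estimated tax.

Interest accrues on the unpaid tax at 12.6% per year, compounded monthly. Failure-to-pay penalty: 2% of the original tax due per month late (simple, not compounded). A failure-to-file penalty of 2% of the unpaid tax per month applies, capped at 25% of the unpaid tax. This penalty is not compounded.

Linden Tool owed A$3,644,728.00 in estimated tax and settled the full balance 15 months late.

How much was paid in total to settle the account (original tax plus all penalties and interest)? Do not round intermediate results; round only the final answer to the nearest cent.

Failure-to-file: 15 × 2% × A$3,644,728.00 = A$1,093,418.40, capped at 25% × A$3,644,728.00 = A$911,182.00
Failure-to-pay penalty: 15 × 2% × A$3,644,728.00 = A$1,093,418.40
Interest (12.6%/yr ÷ 12 = 1.05%/month): A$3,644,728.00 × ((1 + 0.0105)^15 − 1) = A$618,218.5851…
Total = A$3,644,728.00 + A$2,004,600.4000 + A$618,218.5851… = A$6,267,546.99

A$6,267,546.99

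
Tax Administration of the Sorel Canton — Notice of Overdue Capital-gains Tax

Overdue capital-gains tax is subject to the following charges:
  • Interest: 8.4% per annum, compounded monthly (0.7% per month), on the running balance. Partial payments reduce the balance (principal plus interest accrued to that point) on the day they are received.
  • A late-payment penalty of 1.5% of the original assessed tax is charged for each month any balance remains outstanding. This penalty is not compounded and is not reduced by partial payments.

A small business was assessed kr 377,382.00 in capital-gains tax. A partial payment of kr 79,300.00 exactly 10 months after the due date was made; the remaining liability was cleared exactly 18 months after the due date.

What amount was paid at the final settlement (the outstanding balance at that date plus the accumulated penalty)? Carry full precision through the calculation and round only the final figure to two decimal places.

Balance at month 10: kr 377,382.0000 × (1 + 0.007)^10 = kr 404,646.5922…
After kr 79,300.00 payment: kr 404,646.5922… − kr 79,300.00 = kr 325,346.5922…
Balance at month 18: kr 325,346.5922… × (1 + 0.007)^8 = kr 344,018.6812…
Penalty: 18 × 1.5% × kr 377,382.00 = kr 101,893.14
Final settlement = outstanding balance + penalty = kr 344,018.6812… + kr 101,893.14 = kr 445,911.82

kr 445,911.82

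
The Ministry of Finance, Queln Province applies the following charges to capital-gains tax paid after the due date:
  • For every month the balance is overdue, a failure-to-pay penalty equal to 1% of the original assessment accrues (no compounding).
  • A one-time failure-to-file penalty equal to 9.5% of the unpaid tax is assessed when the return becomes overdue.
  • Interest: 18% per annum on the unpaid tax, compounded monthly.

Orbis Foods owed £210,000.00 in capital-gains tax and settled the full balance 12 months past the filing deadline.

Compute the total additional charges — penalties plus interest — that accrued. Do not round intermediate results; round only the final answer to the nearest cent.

Failure-to-file penalty: 9.5% × £210,000.00 = £19,950.00
Failure-to-pay penalty: 12 × 1% × £210,000.00 = £25,200.00
Interest (18%/yr ÷ 12 = 1.5%/month): £210,000.00 × ((1 + 0.015)^12 − 1) = £41,079.8160…
Penalties + interest = £45,150.0000 + £41,079.8160… = £86,229.82

£86,229.82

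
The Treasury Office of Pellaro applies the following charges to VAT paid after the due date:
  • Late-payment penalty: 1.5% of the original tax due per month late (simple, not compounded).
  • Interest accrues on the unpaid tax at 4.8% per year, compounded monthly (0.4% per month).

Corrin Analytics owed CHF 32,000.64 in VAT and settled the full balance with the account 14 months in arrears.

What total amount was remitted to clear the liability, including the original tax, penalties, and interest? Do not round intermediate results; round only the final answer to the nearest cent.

CHF 40,560.16

Late-payment penalty: 14 × 1.5% × CHF 32,000.64 = CHF 6,720.13…
Interest: CHF 32,000.64 × ((1 + 0.004)^14 − 1) = CHF 32,000.64 × 0.0574796… = CHF 1,839.3825…
Total = CHF 32,000.64 + CHF 6,720.1344 + CHF 1,839.3825… = CHF 40,560.16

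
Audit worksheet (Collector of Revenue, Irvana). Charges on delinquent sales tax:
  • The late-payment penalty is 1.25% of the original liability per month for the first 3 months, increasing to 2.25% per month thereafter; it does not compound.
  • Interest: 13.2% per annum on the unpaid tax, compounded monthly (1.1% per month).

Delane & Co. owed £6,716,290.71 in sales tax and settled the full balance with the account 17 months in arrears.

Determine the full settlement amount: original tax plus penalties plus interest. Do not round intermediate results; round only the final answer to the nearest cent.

Penalty, months 1–3: 3 × 1.25% × £6,716,290.71 = £251,860.90…
Penalty, months 4–17: 14 × 2.25% × £6,716,290.71 = £2,115,631.57…
Interest: £6,716,290.71 × ((1 + 0.011)^17 − 1) = £6,716,290.71 × 0.2043969… = £1,372,789.2993…
Total = £6,716,290.71 + £2,367,492.4753… + £1,372,789.2993… = £10,456,572.48

£10,456,572.48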